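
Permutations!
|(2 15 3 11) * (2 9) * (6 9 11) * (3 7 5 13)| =|(2 15 7 5 13 3 6 9)| =8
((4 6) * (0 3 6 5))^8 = (0 4 3 5 6) = [4, 1, 2, 5, 3, 6, 0]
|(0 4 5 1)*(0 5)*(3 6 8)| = 6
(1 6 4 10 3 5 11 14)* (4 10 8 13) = (1 6 10 3 5 11 14)(4 8 13) = [0, 6, 2, 5, 8, 11, 10, 7, 13, 9, 3, 14, 12, 4, 1]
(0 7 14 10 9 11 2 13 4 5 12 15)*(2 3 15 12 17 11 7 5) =(0 5 17 11 3 15)(2 13 4)(7 14 10 9) =[5, 1, 13, 15, 2, 17, 6, 14, 8, 7, 9, 3, 12, 4, 10, 0, 16, 11]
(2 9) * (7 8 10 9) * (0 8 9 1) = (0 8 10 1)(2 7 9) = [8, 0, 7, 3, 4, 5, 6, 9, 10, 2, 1]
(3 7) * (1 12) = [0, 12, 2, 7, 4, 5, 6, 3, 8, 9, 10, 11, 1] = (1 12)(3 7)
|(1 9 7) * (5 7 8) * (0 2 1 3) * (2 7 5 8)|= 3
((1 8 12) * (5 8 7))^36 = (1 7 5 8 12) = [0, 7, 2, 3, 4, 8, 6, 5, 12, 9, 10, 11, 1]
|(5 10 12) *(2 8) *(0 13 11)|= 6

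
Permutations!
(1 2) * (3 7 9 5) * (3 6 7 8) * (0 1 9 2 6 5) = [1, 6, 9, 8, 4, 5, 7, 2, 3, 0] = (0 1 6 7 2 9)(3 8)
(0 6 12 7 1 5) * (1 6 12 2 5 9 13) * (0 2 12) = (1 9 13)(2 5)(6 12 7) = [0, 9, 5, 3, 4, 2, 12, 6, 8, 13, 10, 11, 7, 1]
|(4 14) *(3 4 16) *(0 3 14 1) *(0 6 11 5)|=14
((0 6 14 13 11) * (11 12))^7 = (0 6 14 13 12 11) = [6, 1, 2, 3, 4, 5, 14, 7, 8, 9, 10, 0, 11, 12, 13]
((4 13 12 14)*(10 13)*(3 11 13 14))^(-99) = (14)(3 11 13 12) = [0, 1, 2, 11, 4, 5, 6, 7, 8, 9, 10, 13, 3, 12, 14]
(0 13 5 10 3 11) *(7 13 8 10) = (0 8 10 3 11)(5 7 13) = [8, 1, 2, 11, 4, 7, 6, 13, 10, 9, 3, 0, 12, 5]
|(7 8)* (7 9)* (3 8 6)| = 5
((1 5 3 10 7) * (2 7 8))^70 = (10) = [0, 1, 2, 3, 4, 5, 6, 7, 8, 9, 10]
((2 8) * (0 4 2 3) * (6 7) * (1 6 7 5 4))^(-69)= (0 5 8 1 4 3 6 2)= [5, 4, 0, 6, 3, 8, 2, 7, 1]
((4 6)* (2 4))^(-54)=[0, 1, 2, 3, 4, 5, 6]=(6)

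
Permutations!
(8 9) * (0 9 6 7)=(0 9 8 6 7)=[9, 1, 2, 3, 4, 5, 7, 0, 6, 8]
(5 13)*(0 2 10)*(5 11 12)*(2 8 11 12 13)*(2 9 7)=(0 8 11 13 12 5 9 7 2 10)=[8, 1, 10, 3, 4, 9, 6, 2, 11, 7, 0, 13, 5, 12]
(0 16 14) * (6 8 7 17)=(0 16 14)(6 8 7 17)=[16, 1, 2, 3, 4, 5, 8, 17, 7, 9, 10, 11, 12, 13, 0, 15, 14, 6]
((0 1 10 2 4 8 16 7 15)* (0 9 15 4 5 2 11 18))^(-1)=[18, 0, 5, 3, 7, 2, 6, 16, 4, 15, 1, 10, 12, 13, 14, 9, 8, 17, 11]=(0 18 11 10 1)(2 5)(4 7 16 8)(9 15)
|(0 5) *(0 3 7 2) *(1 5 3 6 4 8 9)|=|(0 3 7 2)(1 5 6 4 8 9)|=12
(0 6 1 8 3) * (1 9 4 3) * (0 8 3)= (0 6 9 4)(1 3 8)= [6, 3, 2, 8, 0, 5, 9, 7, 1, 4]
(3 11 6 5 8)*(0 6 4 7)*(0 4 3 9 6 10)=(0 10)(3 11)(4 7)(5 8 9 6)=[10, 1, 2, 11, 7, 8, 5, 4, 9, 6, 0, 3]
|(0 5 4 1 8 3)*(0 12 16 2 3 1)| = |(0 5 4)(1 8)(2 3 12 16)| = 12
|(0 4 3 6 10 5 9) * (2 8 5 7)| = |(0 4 3 6 10 7 2 8 5 9)| = 10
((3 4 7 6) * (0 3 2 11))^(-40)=[4, 1, 0, 7, 6, 5, 11, 2, 8, 9, 10, 3]=(0 4 6 11 3 7 2)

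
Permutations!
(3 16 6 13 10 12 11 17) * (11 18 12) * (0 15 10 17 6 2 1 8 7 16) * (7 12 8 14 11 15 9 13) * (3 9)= (0 3)(1 14 11 6 7 16 2)(8 12 18)(9 13 17)(10 15)= [3, 14, 1, 0, 4, 5, 7, 16, 12, 13, 15, 6, 18, 17, 11, 10, 2, 9, 8]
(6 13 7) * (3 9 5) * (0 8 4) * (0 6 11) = (0 8 4 6 13 7 11)(3 9 5) = [8, 1, 2, 9, 6, 3, 13, 11, 4, 5, 10, 0, 12, 7]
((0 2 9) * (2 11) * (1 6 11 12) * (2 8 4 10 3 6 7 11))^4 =(0 11 3)(1 4 2)(6 12 8)(7 10 9) =[11, 4, 1, 0, 2, 5, 12, 10, 6, 7, 9, 3, 8]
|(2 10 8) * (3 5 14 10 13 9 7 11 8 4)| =|(2 13 9 7 11 8)(3 5 14 10 4)| =30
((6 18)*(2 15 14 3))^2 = [0, 1, 14, 15, 4, 5, 6, 7, 8, 9, 10, 11, 12, 13, 2, 3, 16, 17, 18] = (18)(2 14)(3 15)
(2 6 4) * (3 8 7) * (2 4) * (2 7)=[0, 1, 6, 8, 4, 5, 7, 3, 2]=(2 6 7 3 8)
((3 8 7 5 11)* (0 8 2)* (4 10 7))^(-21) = (0 11 10)(2 5 4)(3 7 8) = [11, 1, 5, 7, 2, 4, 6, 8, 3, 9, 0, 10]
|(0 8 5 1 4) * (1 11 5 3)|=10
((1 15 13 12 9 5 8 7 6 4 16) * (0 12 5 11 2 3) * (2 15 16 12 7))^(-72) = (16)(0 11 3 9 2 12 8 4 5 6 13 7 15) = [11, 1, 12, 9, 5, 6, 13, 15, 4, 2, 10, 3, 8, 7, 14, 0, 16]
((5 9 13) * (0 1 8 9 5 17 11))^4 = (0 13 1 17 8 11 9) = [13, 17, 2, 3, 4, 5, 6, 7, 11, 0, 10, 9, 12, 1, 14, 15, 16, 8]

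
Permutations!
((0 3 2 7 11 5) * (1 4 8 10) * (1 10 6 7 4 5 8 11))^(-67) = (0 4 6 5 2 8 1 3 11 7) = [4, 3, 8, 11, 6, 2, 5, 0, 1, 9, 10, 7]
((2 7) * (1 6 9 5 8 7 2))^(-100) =(1 9 8)(5 7 6) =[0, 9, 2, 3, 4, 7, 5, 6, 1, 8]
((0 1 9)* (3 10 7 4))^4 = (10)(0 1 9) = [1, 9, 2, 3, 4, 5, 6, 7, 8, 0, 10]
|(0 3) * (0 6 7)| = |(0 3 6 7)| = 4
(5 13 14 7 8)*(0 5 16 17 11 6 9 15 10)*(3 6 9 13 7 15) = (0 5 7 8 16 17 11 9 3 6 13 14 15 10) = [5, 1, 2, 6, 4, 7, 13, 8, 16, 3, 0, 9, 12, 14, 15, 10, 17, 11]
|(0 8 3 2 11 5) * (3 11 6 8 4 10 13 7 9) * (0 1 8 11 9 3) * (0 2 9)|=|(0 4 10 13 7 3 9 2 6 11 5 1 8)|=13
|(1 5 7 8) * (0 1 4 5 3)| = |(0 1 3)(4 5 7 8)| = 12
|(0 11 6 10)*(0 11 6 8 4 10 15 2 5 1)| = 12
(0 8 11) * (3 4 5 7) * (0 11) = [8, 1, 2, 4, 5, 7, 6, 3, 0, 9, 10, 11] = (11)(0 8)(3 4 5 7)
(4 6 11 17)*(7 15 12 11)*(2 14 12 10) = [0, 1, 14, 3, 6, 5, 7, 15, 8, 9, 2, 17, 11, 13, 12, 10, 16, 4] = (2 14 12 11 17 4 6 7 15 10)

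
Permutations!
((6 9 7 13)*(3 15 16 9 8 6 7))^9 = (3 15 16 9)(6 8)(7 13) = [0, 1, 2, 15, 4, 5, 8, 13, 6, 3, 10, 11, 12, 7, 14, 16, 9]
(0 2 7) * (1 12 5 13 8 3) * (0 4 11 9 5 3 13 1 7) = [2, 12, 0, 7, 11, 1, 6, 4, 13, 5, 10, 9, 3, 8] = (0 2)(1 12 3 7 4 11 9 5)(8 13)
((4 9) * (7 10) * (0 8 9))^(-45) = (0 4 9 8)(7 10) = [4, 1, 2, 3, 9, 5, 6, 10, 0, 8, 7]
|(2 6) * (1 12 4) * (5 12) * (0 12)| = |(0 12 4 1 5)(2 6)| = 10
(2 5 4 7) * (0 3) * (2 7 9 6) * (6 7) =[3, 1, 5, 0, 9, 4, 2, 6, 8, 7] =(0 3)(2 5 4 9 7 6)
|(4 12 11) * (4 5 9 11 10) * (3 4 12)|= 6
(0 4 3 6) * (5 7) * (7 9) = (0 4 3 6)(5 9 7) = [4, 1, 2, 6, 3, 9, 0, 5, 8, 7]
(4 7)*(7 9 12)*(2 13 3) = (2 13 3)(4 9 12 7) = [0, 1, 13, 2, 9, 5, 6, 4, 8, 12, 10, 11, 7, 3]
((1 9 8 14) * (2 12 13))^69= [0, 9, 2, 3, 4, 5, 6, 7, 14, 8, 10, 11, 12, 13, 1]= (1 9 8 14)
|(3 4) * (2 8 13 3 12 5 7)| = 8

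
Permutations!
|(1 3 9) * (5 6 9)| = 5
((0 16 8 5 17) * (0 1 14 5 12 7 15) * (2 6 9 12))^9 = (1 14 5 17) = [0, 14, 2, 3, 4, 17, 6, 7, 8, 9, 10, 11, 12, 13, 5, 15, 16, 1]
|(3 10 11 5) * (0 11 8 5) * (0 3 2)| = |(0 11 3 10 8 5 2)| = 7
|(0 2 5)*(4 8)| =|(0 2 5)(4 8)| =6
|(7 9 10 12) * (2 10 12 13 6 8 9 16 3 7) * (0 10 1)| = 9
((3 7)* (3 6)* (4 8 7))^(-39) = (3 4 8 7 6) = [0, 1, 2, 4, 8, 5, 3, 6, 7]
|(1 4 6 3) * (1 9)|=5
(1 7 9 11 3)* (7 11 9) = (1 11 3) = [0, 11, 2, 1, 4, 5, 6, 7, 8, 9, 10, 3]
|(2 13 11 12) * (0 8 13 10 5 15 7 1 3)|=|(0 8 13 11 12 2 10 5 15 7 1 3)|=12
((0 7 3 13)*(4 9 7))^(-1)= (0 13 3 7 9 4)= [13, 1, 2, 7, 0, 5, 6, 9, 8, 4, 10, 11, 12, 3]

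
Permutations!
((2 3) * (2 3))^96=(3)=[0, 1, 2, 3]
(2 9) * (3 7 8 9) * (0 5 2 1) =(0 5 2 3 7 8 9 1) =[5, 0, 3, 7, 4, 2, 6, 8, 9, 1]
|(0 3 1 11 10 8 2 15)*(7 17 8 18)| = 11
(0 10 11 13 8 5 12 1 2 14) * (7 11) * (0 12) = (0 10 7 11 13 8 5)(1 2 14 12) = [10, 2, 14, 3, 4, 0, 6, 11, 5, 9, 7, 13, 1, 8, 12]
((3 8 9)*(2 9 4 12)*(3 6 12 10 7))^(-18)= (2 6)(3 4 7 8 10)(9 12)= [0, 1, 6, 4, 7, 5, 2, 8, 10, 12, 3, 11, 9]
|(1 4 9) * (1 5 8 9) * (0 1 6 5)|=|(0 1 4 6 5 8 9)|=7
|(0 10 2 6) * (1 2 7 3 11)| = 8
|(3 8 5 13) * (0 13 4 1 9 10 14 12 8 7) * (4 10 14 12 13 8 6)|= |(0 8 5 10 12 6 4 1 9 14 13 3 7)|= 13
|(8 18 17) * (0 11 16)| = |(0 11 16)(8 18 17)| = 3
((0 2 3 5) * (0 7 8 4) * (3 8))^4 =(8)(3 5 7) =[0, 1, 2, 5, 4, 7, 6, 3, 8]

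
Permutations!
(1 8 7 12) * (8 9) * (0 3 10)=(0 3 10)(1 9 8 7 12)=[3, 9, 2, 10, 4, 5, 6, 12, 7, 8, 0, 11, 1]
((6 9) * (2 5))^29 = [0, 1, 5, 3, 4, 2, 9, 7, 8, 6] = (2 5)(6 9)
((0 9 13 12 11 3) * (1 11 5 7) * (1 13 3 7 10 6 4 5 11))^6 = (4 10)(5 6)(7 12)(11 13) = [0, 1, 2, 3, 10, 6, 5, 12, 8, 9, 4, 13, 7, 11]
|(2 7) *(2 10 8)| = |(2 7 10 8)| = 4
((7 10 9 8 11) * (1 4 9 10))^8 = (1 9 11)(4 8 7) = [0, 9, 2, 3, 8, 5, 6, 4, 7, 11, 10, 1]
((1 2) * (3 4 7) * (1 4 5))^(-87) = (1 7)(2 3)(4 5) = [0, 7, 3, 2, 5, 4, 6, 1]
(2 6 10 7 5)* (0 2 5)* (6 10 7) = (0 2 10 6 7) = [2, 1, 10, 3, 4, 5, 7, 0, 8, 9, 6]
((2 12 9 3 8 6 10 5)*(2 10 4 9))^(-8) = [0, 1, 2, 6, 3, 5, 9, 7, 4, 8, 10, 11, 12] = (12)(3 6 9 8 4)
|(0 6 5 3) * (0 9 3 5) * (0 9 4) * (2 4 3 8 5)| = 7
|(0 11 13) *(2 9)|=6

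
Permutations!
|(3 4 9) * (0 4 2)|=|(0 4 9 3 2)|=5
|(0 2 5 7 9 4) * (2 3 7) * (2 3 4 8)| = |(0 4)(2 5 3 7 9 8)| = 6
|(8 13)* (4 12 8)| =|(4 12 8 13)| =4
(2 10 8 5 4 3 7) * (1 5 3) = [0, 5, 10, 7, 1, 4, 6, 2, 3, 9, 8] = (1 5 4)(2 10 8 3 7)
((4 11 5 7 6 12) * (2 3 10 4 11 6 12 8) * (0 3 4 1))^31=(0 1 10 3)(2 8 6 4)(5 11 12 7)=[1, 10, 8, 0, 2, 11, 4, 5, 6, 9, 3, 12, 7]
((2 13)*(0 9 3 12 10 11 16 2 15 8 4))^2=(0 3 10 16 13 8)(2 15 4 9 12 11)=[3, 1, 15, 10, 9, 5, 6, 7, 0, 12, 16, 2, 11, 8, 14, 4, 13]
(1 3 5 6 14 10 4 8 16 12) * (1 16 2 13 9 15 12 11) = (1 3 5 6 14 10 4 8 2 13 9 15 12 16 11) = [0, 3, 13, 5, 8, 6, 14, 7, 2, 15, 4, 1, 16, 9, 10, 12, 11]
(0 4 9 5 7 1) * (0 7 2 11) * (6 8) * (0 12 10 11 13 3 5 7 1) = (0 4 9 7)(2 13 3 5)(6 8)(10 11 12) = [4, 1, 13, 5, 9, 2, 8, 0, 6, 7, 11, 12, 10, 3]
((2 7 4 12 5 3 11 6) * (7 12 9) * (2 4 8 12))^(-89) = (3 11 6 4 9 7 8 12 5) = [0, 1, 2, 11, 9, 3, 4, 8, 12, 7, 10, 6, 5]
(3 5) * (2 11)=(2 11)(3 5)=[0, 1, 11, 5, 4, 3, 6, 7, 8, 9, 10, 2]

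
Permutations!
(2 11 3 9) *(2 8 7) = (2 11 3 9 8 7) = [0, 1, 11, 9, 4, 5, 6, 2, 7, 8, 10, 3]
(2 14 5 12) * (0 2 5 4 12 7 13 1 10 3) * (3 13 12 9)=(0 2 14 4 9 3)(1 10 13)(5 7 12)=[2, 10, 14, 0, 9, 7, 6, 12, 8, 3, 13, 11, 5, 1, 4]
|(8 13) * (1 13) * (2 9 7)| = 3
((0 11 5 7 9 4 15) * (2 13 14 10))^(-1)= (0 15 4 9 7 5 11)(2 10 14 13)= [15, 1, 10, 3, 9, 11, 6, 5, 8, 7, 14, 0, 12, 2, 13, 4]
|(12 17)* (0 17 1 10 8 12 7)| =|(0 17 7)(1 10 8 12)| =12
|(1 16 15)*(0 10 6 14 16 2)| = |(0 10 6 14 16 15 1 2)| = 8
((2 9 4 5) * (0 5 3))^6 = (9) = [0, 1, 2, 3, 4, 5, 6, 7, 8, 9]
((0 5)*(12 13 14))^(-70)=(12 14 13)=[0, 1, 2, 3, 4, 5, 6, 7, 8, 9, 10, 11, 14, 12, 13]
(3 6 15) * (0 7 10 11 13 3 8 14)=(0 7 10 11 13 3 6 15 8 14)=[7, 1, 2, 6, 4, 5, 15, 10, 14, 9, 11, 13, 12, 3, 0, 8]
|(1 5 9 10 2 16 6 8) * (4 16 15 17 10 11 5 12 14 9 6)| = |(1 12 14 9 11 5 6 8)(2 15 17 10)(4 16)| = 8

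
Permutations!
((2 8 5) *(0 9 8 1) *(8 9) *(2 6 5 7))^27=(9)(0 7 1 8 2)(5 6)=[7, 8, 0, 3, 4, 6, 5, 1, 2, 9]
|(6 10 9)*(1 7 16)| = |(1 7 16)(6 10 9)| = 3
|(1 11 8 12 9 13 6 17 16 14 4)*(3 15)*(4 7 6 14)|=12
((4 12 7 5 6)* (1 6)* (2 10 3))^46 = (1 7 4)(2 10 3)(5 12 6) = [0, 7, 10, 2, 1, 12, 5, 4, 8, 9, 3, 11, 6]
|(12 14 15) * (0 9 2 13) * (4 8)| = |(0 9 2 13)(4 8)(12 14 15)| = 12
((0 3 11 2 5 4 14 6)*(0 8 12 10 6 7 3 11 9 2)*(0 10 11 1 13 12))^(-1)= (0 8 6 10 11 12 13 1)(2 9 3 7 14 4 5)= [8, 0, 9, 7, 5, 2, 10, 14, 6, 3, 11, 12, 13, 1, 4]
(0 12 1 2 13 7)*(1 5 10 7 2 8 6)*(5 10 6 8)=(0 12 10 7)(1 5 6)(2 13)=[12, 5, 13, 3, 4, 6, 1, 0, 8, 9, 7, 11, 10, 2]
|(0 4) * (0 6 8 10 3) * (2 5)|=|(0 4 6 8 10 3)(2 5)|=6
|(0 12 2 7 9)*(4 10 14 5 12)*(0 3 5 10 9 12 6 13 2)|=|(0 4 9 3 5 6 13 2 7 12)(10 14)|=10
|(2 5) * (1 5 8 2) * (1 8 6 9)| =|(1 5 8 2 6 9)| =6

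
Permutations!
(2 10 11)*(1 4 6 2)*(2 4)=(1 2 10 11)(4 6)=[0, 2, 10, 3, 6, 5, 4, 7, 8, 9, 11, 1]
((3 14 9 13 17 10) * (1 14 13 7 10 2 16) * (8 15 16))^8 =[0, 2, 10, 14, 4, 5, 6, 16, 3, 15, 1, 11, 12, 9, 8, 13, 17, 7] =(1 2 10)(3 14 8)(7 16 17)(9 15 13)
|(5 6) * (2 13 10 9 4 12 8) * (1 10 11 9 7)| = 42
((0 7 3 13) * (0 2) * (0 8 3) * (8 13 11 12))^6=[0, 1, 2, 12, 4, 5, 6, 7, 11, 9, 10, 8, 3, 13]=(13)(3 12)(8 11)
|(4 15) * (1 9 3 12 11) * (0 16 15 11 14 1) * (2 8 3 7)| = |(0 16 15 4 11)(1 9 7 2 8 3 12 14)| = 40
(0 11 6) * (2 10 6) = (0 11 2 10 6) = [11, 1, 10, 3, 4, 5, 0, 7, 8, 9, 6, 2]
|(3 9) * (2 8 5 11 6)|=10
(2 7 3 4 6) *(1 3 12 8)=(1 3 4 6 2 7 12 8)=[0, 3, 7, 4, 6, 5, 2, 12, 1, 9, 10, 11, 8]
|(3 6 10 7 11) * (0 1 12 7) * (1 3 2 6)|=9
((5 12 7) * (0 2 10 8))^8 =(5 7 12) =[0, 1, 2, 3, 4, 7, 6, 12, 8, 9, 10, 11, 5]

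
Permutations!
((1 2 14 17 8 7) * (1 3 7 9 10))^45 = (1 17 10 14 9 2 8)(3 7) = [0, 17, 8, 7, 4, 5, 6, 3, 1, 2, 14, 11, 12, 13, 9, 15, 16, 10]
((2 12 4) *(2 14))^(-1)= (2 14 4 12)= [0, 1, 14, 3, 12, 5, 6, 7, 8, 9, 10, 11, 2, 13, 4]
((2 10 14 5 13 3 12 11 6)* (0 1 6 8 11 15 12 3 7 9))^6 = (15)(0 5 6 7 10)(1 13 2 9 14) = [5, 13, 9, 3, 4, 6, 7, 10, 8, 14, 0, 11, 12, 2, 1, 15]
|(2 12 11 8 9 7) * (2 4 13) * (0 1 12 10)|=|(0 1 12 11 8 9 7 4 13 2 10)|=11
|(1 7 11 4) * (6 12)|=4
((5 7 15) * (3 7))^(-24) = (15) = [0, 1, 2, 3, 4, 5, 6, 7, 8, 9, 10, 11, 12, 13, 14, 15]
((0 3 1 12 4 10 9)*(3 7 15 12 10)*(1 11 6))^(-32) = (0 7 15 12 4 3 11 6 1 10 9) = [7, 10, 2, 11, 3, 5, 1, 15, 8, 0, 9, 6, 4, 13, 14, 12]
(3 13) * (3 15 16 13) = (13 15 16) = [0, 1, 2, 3, 4, 5, 6, 7, 8, 9, 10, 11, 12, 15, 14, 16, 13]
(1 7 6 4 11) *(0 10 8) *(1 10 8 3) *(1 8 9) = (0 9 1 7 6 4 11 10 3 8) = [9, 7, 2, 8, 11, 5, 4, 6, 0, 1, 3, 10]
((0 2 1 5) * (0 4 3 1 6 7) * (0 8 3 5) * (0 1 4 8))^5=(0 2 6 7)(3 4 5 8)=[2, 1, 6, 4, 5, 8, 7, 0, 3]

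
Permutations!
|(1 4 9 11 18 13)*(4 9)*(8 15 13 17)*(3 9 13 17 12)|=|(1 13)(3 9 11 18 12)(8 15 17)|=30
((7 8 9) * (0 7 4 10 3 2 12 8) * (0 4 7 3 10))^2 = (0 2 8 7)(3 12 9 4) = [2, 1, 8, 12, 3, 5, 6, 0, 7, 4, 10, 11, 9]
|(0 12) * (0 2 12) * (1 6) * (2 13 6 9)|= 6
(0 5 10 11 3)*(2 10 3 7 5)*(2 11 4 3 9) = (0 11 7 5 9 2 10 4 3) = [11, 1, 10, 0, 3, 9, 6, 5, 8, 2, 4, 7]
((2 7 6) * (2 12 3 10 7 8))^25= (12)(2 8)= [0, 1, 8, 3, 4, 5, 6, 7, 2, 9, 10, 11, 12]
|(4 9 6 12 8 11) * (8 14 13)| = |(4 9 6 12 14 13 8 11)| = 8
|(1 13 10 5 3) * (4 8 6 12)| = |(1 13 10 5 3)(4 8 6 12)| = 20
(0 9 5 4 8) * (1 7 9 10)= (0 10 1 7 9 5 4 8)= [10, 7, 2, 3, 8, 4, 6, 9, 0, 5, 1]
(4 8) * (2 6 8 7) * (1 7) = (1 7 2 6 8 4) = [0, 7, 6, 3, 1, 5, 8, 2, 4]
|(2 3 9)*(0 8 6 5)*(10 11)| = |(0 8 6 5)(2 3 9)(10 11)| = 12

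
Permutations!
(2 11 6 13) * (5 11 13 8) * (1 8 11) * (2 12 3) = (1 8 5)(2 13 12 3)(6 11) = [0, 8, 13, 2, 4, 1, 11, 7, 5, 9, 10, 6, 3, 12]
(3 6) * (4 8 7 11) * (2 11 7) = [0, 1, 11, 6, 8, 5, 3, 7, 2, 9, 10, 4] = (2 11 4 8)(3 6)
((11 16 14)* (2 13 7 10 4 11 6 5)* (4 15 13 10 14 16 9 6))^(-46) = [0, 1, 6, 3, 7, 9, 11, 15, 8, 4, 5, 14, 12, 10, 13, 2, 16] = (16)(2 6 11 14 13 10 5 9 4 7 15)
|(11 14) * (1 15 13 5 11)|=6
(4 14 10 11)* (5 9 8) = (4 14 10 11)(5 9 8) = [0, 1, 2, 3, 14, 9, 6, 7, 5, 8, 11, 4, 12, 13, 10]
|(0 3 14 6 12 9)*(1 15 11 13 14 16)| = 11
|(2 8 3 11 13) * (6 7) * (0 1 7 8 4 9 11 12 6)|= 60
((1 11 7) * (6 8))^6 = (11) = [0, 1, 2, 3, 4, 5, 6, 7, 8, 9, 10, 11]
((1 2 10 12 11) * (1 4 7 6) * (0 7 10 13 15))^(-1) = (0 15 13 2 1 6 7)(4 11 12 10) = [15, 6, 1, 3, 11, 5, 7, 0, 8, 9, 4, 12, 10, 2, 14, 13]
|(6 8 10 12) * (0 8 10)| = 6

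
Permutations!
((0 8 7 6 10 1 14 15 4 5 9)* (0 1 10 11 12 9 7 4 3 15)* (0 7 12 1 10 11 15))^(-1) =(0 3 15 6 7 14 1 11 10 9 12 5 4 8) =[3, 11, 2, 15, 8, 4, 7, 14, 0, 12, 9, 10, 5, 13, 1, 6]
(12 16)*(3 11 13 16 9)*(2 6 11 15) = (2 6 11 13 16 12 9 3 15) = [0, 1, 6, 15, 4, 5, 11, 7, 8, 3, 10, 13, 9, 16, 14, 2, 12]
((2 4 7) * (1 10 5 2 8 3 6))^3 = [0, 2, 8, 10, 3, 7, 5, 6, 1, 9, 4] = (1 2 8)(3 10 4)(5 7 6)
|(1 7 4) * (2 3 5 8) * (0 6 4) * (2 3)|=|(0 6 4 1 7)(3 5 8)|=15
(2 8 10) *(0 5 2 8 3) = [5, 1, 3, 0, 4, 2, 6, 7, 10, 9, 8] = (0 5 2 3)(8 10)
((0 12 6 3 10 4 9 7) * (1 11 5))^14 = [9, 5, 2, 12, 3, 11, 0, 4, 8, 10, 6, 1, 7] = (0 9 10 6)(1 5 11)(3 12 7 4)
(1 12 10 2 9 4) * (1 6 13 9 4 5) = (1 12 10 2 4 6 13 9 5) = [0, 12, 4, 3, 6, 1, 13, 7, 8, 5, 2, 11, 10, 9]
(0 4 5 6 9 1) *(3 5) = (0 4 3 5 6 9 1) = [4, 0, 2, 5, 3, 6, 9, 7, 8, 1]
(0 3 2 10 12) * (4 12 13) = (0 3 2 10 13 4 12) = [3, 1, 10, 2, 12, 5, 6, 7, 8, 9, 13, 11, 0, 4]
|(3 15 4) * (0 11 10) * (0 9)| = 12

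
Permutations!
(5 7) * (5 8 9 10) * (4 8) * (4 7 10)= (4 8 9)(5 10)= [0, 1, 2, 3, 8, 10, 6, 7, 9, 4, 5]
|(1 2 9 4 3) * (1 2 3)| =5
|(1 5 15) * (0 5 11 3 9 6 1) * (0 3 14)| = |(0 5 15 3 9 6 1 11 14)| = 9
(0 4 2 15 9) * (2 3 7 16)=[4, 1, 15, 7, 3, 5, 6, 16, 8, 0, 10, 11, 12, 13, 14, 9, 2]=(0 4 3 7 16 2 15 9)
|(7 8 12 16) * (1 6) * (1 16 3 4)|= 8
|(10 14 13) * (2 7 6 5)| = 12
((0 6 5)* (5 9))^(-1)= [5, 1, 2, 3, 4, 9, 0, 7, 8, 6]= (0 5 9 6)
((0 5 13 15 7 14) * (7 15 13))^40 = (15) = [0, 1, 2, 3, 4, 5, 6, 7, 8, 9, 10, 11, 12, 13, 14, 15]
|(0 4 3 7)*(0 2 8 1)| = |(0 4 3 7 2 8 1)| = 7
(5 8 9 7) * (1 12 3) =(1 12 3)(5 8 9 7) =[0, 12, 2, 1, 4, 8, 6, 5, 9, 7, 10, 11, 3]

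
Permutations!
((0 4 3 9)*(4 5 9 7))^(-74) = (0 5 9)(3 7 4) = [5, 1, 2, 7, 3, 9, 6, 4, 8, 0]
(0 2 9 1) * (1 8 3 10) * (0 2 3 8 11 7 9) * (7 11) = (11)(0 3 10 1 2)(7 9) = [3, 2, 0, 10, 4, 5, 6, 9, 8, 7, 1, 11]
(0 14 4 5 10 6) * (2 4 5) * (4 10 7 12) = (0 14 5 7 12 4 2 10 6) = [14, 1, 10, 3, 2, 7, 0, 12, 8, 9, 6, 11, 4, 13, 5]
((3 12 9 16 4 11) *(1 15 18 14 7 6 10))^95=(1 7 15 6 18 10 14)(3 11 4 16 9 12)=[0, 7, 2, 11, 16, 5, 18, 15, 8, 12, 14, 4, 3, 13, 1, 6, 9, 17, 10]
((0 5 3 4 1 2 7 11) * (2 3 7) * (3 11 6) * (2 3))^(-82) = [11, 4, 6, 2, 3, 0, 7, 5, 8, 9, 10, 1] = (0 11 1 4 3 2 6 7 5)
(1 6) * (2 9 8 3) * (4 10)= (1 6)(2 9 8 3)(4 10)= [0, 6, 9, 2, 10, 5, 1, 7, 3, 8, 4]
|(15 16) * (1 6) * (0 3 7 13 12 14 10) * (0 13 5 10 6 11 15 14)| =|(0 3 7 5 10 13 12)(1 11 15 16 14 6)| =42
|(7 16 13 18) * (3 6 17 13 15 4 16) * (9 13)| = 21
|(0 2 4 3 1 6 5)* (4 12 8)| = |(0 2 12 8 4 3 1 6 5)| = 9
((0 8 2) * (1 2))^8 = (8) = [0, 1, 2, 3, 4, 5, 6, 7, 8]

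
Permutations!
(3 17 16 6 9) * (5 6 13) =(3 17 16 13 5 6 9) =[0, 1, 2, 17, 4, 6, 9, 7, 8, 3, 10, 11, 12, 5, 14, 15, 13, 16]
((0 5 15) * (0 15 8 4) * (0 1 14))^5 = (15)(0 14 1 4 8 5) = [14, 4, 2, 3, 8, 0, 6, 7, 5, 9, 10, 11, 12, 13, 1, 15]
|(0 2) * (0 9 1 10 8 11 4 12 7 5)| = 11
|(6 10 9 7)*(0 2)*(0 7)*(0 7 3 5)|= |(0 2 3 5)(6 10 9 7)|= 4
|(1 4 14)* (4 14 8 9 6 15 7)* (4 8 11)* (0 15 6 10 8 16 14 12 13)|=|(0 15 7 16 14 1 12 13)(4 11)(8 9 10)|=24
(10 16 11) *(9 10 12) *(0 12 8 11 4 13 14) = (0 12 9 10 16 4 13 14)(8 11) = [12, 1, 2, 3, 13, 5, 6, 7, 11, 10, 16, 8, 9, 14, 0, 15, 4]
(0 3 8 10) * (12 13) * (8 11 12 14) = [3, 1, 2, 11, 4, 5, 6, 7, 10, 9, 0, 12, 13, 14, 8] = (0 3 11 12 13 14 8 10)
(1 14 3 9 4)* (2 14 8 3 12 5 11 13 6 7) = (1 8 3 9 4)(2 14 12 5 11 13 6 7) = [0, 8, 14, 9, 1, 11, 7, 2, 3, 4, 10, 13, 5, 6, 12]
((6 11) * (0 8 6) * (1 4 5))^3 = (0 11 6 8) = [11, 1, 2, 3, 4, 5, 8, 7, 0, 9, 10, 6]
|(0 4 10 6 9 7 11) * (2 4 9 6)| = 12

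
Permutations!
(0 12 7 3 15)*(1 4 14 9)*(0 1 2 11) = (0 12 7 3 15 1 4 14 9 2 11) = [12, 4, 11, 15, 14, 5, 6, 3, 8, 2, 10, 0, 7, 13, 9, 1]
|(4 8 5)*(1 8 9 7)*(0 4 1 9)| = |(0 4)(1 8 5)(7 9)| = 6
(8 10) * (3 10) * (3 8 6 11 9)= (3 10 6 11 9)= [0, 1, 2, 10, 4, 5, 11, 7, 8, 3, 6, 9]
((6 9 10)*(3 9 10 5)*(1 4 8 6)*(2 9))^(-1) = [0, 10, 3, 5, 1, 9, 8, 7, 4, 2, 6] = (1 10 6 8 4)(2 3 5 9)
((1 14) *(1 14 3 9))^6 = (14) = [0, 1, 2, 3, 4, 5, 6, 7, 8, 9, 10, 11, 12, 13, 14]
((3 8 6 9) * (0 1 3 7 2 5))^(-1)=(0 5 2 7 9 6 8 3 1)=[5, 0, 7, 1, 4, 2, 8, 9, 3, 6]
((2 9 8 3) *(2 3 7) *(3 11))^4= (11)= [0, 1, 2, 3, 4, 5, 6, 7, 8, 9, 10, 11]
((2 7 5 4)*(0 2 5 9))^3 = (0 9 7 2)(4 5) = [9, 1, 0, 3, 5, 4, 6, 2, 8, 7]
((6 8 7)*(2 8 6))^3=(8)=[0, 1, 2, 3, 4, 5, 6, 7, 8]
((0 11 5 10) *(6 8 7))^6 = [5, 1, 2, 3, 4, 0, 6, 7, 8, 9, 11, 10] = (0 5)(10 11)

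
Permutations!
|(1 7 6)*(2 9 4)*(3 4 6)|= |(1 7 3 4 2 9 6)|= 7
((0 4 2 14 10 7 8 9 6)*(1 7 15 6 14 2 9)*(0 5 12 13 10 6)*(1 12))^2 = (0 9 6 1 8 13 15 4 14 5 7 12 10) = [9, 8, 2, 3, 14, 7, 1, 12, 13, 6, 0, 11, 10, 15, 5, 4]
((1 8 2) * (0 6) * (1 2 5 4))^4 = (8) = [0, 1, 2, 3, 4, 5, 6, 7, 8]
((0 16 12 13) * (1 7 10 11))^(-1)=[13, 11, 2, 3, 4, 5, 6, 1, 8, 9, 7, 10, 16, 12, 14, 15, 0]=(0 13 12 16)(1 11 10 7)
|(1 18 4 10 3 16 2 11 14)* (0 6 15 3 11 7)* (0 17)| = 24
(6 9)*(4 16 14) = (4 16 14)(6 9) = [0, 1, 2, 3, 16, 5, 9, 7, 8, 6, 10, 11, 12, 13, 4, 15, 14]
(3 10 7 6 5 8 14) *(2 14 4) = (2 14 3 10 7 6 5 8 4) = [0, 1, 14, 10, 2, 8, 5, 6, 4, 9, 7, 11, 12, 13, 3]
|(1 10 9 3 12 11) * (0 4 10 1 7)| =8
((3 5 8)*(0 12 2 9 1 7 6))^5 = (0 7 9 12 6 1 2)(3 8 5) = [7, 2, 0, 8, 4, 3, 1, 9, 5, 12, 10, 11, 6]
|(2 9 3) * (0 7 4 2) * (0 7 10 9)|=|(0 10 9 3 7 4 2)|=7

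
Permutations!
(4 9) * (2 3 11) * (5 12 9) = (2 3 11)(4 5 12 9) = [0, 1, 3, 11, 5, 12, 6, 7, 8, 4, 10, 2, 9]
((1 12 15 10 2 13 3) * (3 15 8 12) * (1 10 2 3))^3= [0, 1, 2, 10, 4, 5, 6, 7, 12, 9, 3, 11, 8, 13, 14, 15]= (15)(3 10)(8 12)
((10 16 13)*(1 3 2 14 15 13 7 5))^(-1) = (1 5 7 16 10 13 15 14 2 3) = [0, 5, 3, 1, 4, 7, 6, 16, 8, 9, 13, 11, 12, 15, 2, 14, 10]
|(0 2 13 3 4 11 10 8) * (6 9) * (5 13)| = 18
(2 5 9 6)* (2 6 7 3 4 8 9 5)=(3 4 8 9 7)=[0, 1, 2, 4, 8, 5, 6, 3, 9, 7]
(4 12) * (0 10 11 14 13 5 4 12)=(0 10 11 14 13 5 4)=[10, 1, 2, 3, 0, 4, 6, 7, 8, 9, 11, 14, 12, 5, 13]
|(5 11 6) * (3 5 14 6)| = |(3 5 11)(6 14)| = 6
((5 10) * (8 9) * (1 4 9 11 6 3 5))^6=[0, 3, 2, 8, 5, 11, 9, 7, 1, 10, 6, 4]=(1 3 8)(4 5 11)(6 9 10)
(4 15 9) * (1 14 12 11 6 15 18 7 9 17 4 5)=(1 14 12 11 6 15 17 4 18 7 9 5)=[0, 14, 2, 3, 18, 1, 15, 9, 8, 5, 10, 6, 11, 13, 12, 17, 16, 4, 7]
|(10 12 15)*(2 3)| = |(2 3)(10 12 15)| = 6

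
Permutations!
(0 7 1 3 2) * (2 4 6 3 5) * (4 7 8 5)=(0 8 5 2)(1 4 6 3 7)=[8, 4, 0, 7, 6, 2, 3, 1, 5]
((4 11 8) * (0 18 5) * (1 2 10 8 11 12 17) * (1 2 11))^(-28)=(0 5 18)(2 8 12)(4 17 10)=[5, 1, 8, 3, 17, 18, 6, 7, 12, 9, 4, 11, 2, 13, 14, 15, 16, 10, 0]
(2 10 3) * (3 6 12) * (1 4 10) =(1 4 10 6 12 3 2) =[0, 4, 1, 2, 10, 5, 12, 7, 8, 9, 6, 11, 3]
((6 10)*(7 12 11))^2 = (7 11 12) = [0, 1, 2, 3, 4, 5, 6, 11, 8, 9, 10, 12, 7]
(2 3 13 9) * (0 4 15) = [4, 1, 3, 13, 15, 5, 6, 7, 8, 2, 10, 11, 12, 9, 14, 0] = (0 4 15)(2 3 13 9)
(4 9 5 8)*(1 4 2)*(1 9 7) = [0, 4, 9, 3, 7, 8, 6, 1, 2, 5] = (1 4 7)(2 9 5 8)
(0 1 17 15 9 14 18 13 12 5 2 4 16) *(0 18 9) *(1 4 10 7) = (0 4 16 18 13 12 5 2 10 7 1 17 15)(9 14) = [4, 17, 10, 3, 16, 2, 6, 1, 8, 14, 7, 11, 5, 12, 9, 0, 18, 15, 13]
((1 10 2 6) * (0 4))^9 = (0 4)(1 10 2 6) = [4, 10, 6, 3, 0, 5, 1, 7, 8, 9, 2]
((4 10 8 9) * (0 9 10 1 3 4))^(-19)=(0 9)(1 4 3)(8 10)=[9, 4, 2, 1, 3, 5, 6, 7, 10, 0, 8]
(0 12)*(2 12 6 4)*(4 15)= (0 6 15 4 2 12)= [6, 1, 12, 3, 2, 5, 15, 7, 8, 9, 10, 11, 0, 13, 14, 4]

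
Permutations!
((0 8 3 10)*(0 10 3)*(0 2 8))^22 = (10) = [0, 1, 2, 3, 4, 5, 6, 7, 8, 9, 10]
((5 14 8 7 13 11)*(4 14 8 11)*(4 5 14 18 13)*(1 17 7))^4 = (1 18)(4 8)(5 7)(13 17) = [0, 18, 2, 3, 8, 7, 6, 5, 4, 9, 10, 11, 12, 17, 14, 15, 16, 13, 1]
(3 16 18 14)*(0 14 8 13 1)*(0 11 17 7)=(0 14 3 16 18 8 13 1 11 17 7)=[14, 11, 2, 16, 4, 5, 6, 0, 13, 9, 10, 17, 12, 1, 3, 15, 18, 7, 8]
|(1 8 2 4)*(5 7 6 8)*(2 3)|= |(1 5 7 6 8 3 2 4)|= 8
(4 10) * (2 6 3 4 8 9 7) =(2 6 3 4 10 8 9 7) =[0, 1, 6, 4, 10, 5, 3, 2, 9, 7, 8]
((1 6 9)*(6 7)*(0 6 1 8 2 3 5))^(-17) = (0 2 6 3 9 5 8)(1 7) = [2, 7, 6, 9, 4, 8, 3, 1, 0, 5]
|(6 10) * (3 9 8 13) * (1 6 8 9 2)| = 7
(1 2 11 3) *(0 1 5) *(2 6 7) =(0 1 6 7 2 11 3 5) =[1, 6, 11, 5, 4, 0, 7, 2, 8, 9, 10, 3]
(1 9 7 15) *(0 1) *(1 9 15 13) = (0 9 7 13 1 15) = [9, 15, 2, 3, 4, 5, 6, 13, 8, 7, 10, 11, 12, 1, 14, 0]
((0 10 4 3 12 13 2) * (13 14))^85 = (0 14 4 2 12 10 13 3) = [14, 1, 12, 0, 2, 5, 6, 7, 8, 9, 13, 11, 10, 3, 4]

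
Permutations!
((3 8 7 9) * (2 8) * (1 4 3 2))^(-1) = (1 3 4)(2 9 7 8) = [0, 3, 9, 4, 1, 5, 6, 8, 2, 7]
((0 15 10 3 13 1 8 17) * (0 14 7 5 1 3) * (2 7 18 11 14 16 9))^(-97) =[10, 5, 9, 13, 4, 7, 6, 2, 1, 16, 15, 18, 12, 3, 11, 0, 17, 8, 14] =(0 10 15)(1 5 7 2 9 16 17 8)(3 13)(11 18 14)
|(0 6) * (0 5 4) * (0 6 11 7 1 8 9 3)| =|(0 11 7 1 8 9 3)(4 6 5)| =21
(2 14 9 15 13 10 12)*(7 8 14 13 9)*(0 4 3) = [4, 1, 13, 0, 3, 5, 6, 8, 14, 15, 12, 11, 2, 10, 7, 9] = (0 4 3)(2 13 10 12)(7 8 14)(9 15)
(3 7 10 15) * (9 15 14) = (3 7 10 14 9 15) = [0, 1, 2, 7, 4, 5, 6, 10, 8, 15, 14, 11, 12, 13, 9, 3]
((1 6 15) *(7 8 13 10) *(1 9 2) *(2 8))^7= (1 7 13 9 6 2 10 8 15)= [0, 7, 10, 3, 4, 5, 2, 13, 15, 6, 8, 11, 12, 9, 14, 1]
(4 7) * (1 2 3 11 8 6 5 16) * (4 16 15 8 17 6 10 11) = [0, 2, 3, 4, 7, 15, 5, 16, 10, 9, 11, 17, 12, 13, 14, 8, 1, 6] = (1 2 3 4 7 16)(5 15 8 10 11 17 6)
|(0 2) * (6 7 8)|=6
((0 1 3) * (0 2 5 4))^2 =(0 3 5)(1 2 4) =[3, 2, 4, 5, 1, 0]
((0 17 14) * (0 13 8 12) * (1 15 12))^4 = [8, 17, 2, 3, 4, 5, 6, 7, 0, 9, 10, 11, 13, 12, 15, 14, 16, 1] = (0 8)(1 17)(12 13)(14 15)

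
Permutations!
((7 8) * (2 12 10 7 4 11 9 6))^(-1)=(2 6 9 11 4 8 7 10 12)=[0, 1, 6, 3, 8, 5, 9, 10, 7, 11, 12, 4, 2]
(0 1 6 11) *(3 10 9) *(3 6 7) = (0 1 7 3 10 9 6 11) = [1, 7, 2, 10, 4, 5, 11, 3, 8, 6, 9, 0]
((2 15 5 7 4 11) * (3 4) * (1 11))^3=(1 15 3 11 5 4 2 7)=[0, 15, 7, 11, 2, 4, 6, 1, 8, 9, 10, 5, 12, 13, 14, 3]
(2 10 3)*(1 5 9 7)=[0, 5, 10, 2, 4, 9, 6, 1, 8, 7, 3]=(1 5 9 7)(2 10 3)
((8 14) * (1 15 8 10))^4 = (1 10 14 8 15) = [0, 10, 2, 3, 4, 5, 6, 7, 15, 9, 14, 11, 12, 13, 8, 1]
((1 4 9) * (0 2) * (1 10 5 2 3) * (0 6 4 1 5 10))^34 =(10)(0 9 4 6 2 5 3) =[9, 1, 5, 0, 6, 3, 2, 7, 8, 4, 10]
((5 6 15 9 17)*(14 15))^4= (5 9 14)(6 17 15)= [0, 1, 2, 3, 4, 9, 17, 7, 8, 14, 10, 11, 12, 13, 5, 6, 16, 15]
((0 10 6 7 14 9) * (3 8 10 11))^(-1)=(0 9 14 7 6 10 8 3 11)=[9, 1, 2, 11, 4, 5, 10, 6, 3, 14, 8, 0, 12, 13, 7]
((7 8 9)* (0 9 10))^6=(0 9 7 8 10)=[9, 1, 2, 3, 4, 5, 6, 8, 10, 7, 0]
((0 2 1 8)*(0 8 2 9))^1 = (0 9)(1 2) = [9, 2, 1, 3, 4, 5, 6, 7, 8, 0]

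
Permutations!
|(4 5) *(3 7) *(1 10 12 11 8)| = 10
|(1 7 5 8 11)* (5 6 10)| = |(1 7 6 10 5 8 11)| = 7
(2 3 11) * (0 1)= (0 1)(2 3 11)= [1, 0, 3, 11, 4, 5, 6, 7, 8, 9, 10, 2]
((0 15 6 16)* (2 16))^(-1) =(0 16 2 6 15) =[16, 1, 6, 3, 4, 5, 15, 7, 8, 9, 10, 11, 12, 13, 14, 0, 2]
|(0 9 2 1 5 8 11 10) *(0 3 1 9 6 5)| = |(0 6 5 8 11 10 3 1)(2 9)| = 8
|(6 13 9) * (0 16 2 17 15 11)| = |(0 16 2 17 15 11)(6 13 9)| = 6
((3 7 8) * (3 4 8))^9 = [0, 1, 2, 7, 8, 5, 6, 3, 4] = (3 7)(4 8)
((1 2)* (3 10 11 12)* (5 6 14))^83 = (1 2)(3 12 11 10)(5 14 6) = [0, 2, 1, 12, 4, 14, 5, 7, 8, 9, 3, 10, 11, 13, 6]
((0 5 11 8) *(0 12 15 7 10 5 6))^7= (15)(0 6)= [6, 1, 2, 3, 4, 5, 0, 7, 8, 9, 10, 11, 12, 13, 14, 15]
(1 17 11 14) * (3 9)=(1 17 11 14)(3 9)=[0, 17, 2, 9, 4, 5, 6, 7, 8, 3, 10, 14, 12, 13, 1, 15, 16, 11]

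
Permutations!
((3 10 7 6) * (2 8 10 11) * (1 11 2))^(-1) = [0, 11, 3, 6, 4, 5, 7, 10, 2, 9, 8, 1] = (1 11)(2 3 6 7 10 8)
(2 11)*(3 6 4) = (2 11)(3 6 4) = [0, 1, 11, 6, 3, 5, 4, 7, 8, 9, 10, 2]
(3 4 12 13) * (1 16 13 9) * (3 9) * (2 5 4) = (1 16 13 9)(2 5 4 12 3) = [0, 16, 5, 2, 12, 4, 6, 7, 8, 1, 10, 11, 3, 9, 14, 15, 13]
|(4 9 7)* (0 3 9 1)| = 6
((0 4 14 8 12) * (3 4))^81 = (0 14)(3 8)(4 12) = [14, 1, 2, 8, 12, 5, 6, 7, 3, 9, 10, 11, 4, 13, 0]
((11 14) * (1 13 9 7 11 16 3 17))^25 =[0, 3, 2, 14, 4, 5, 6, 13, 8, 1, 10, 9, 12, 17, 7, 15, 11, 16] =(1 3 14 7 13 17 16 11 9)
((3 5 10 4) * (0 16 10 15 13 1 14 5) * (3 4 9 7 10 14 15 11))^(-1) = (0 3 11 5 14 16)(1 13 15)(7 9 10) = [3, 13, 2, 11, 4, 14, 6, 9, 8, 10, 7, 5, 12, 15, 16, 1, 0]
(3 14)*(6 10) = (3 14)(6 10) = [0, 1, 2, 14, 4, 5, 10, 7, 8, 9, 6, 11, 12, 13, 3]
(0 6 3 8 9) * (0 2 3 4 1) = [6, 0, 3, 8, 1, 5, 4, 7, 9, 2] = (0 6 4 1)(2 3 8 9)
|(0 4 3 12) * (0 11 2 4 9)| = |(0 9)(2 4 3 12 11)| = 10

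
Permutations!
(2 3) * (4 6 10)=[0, 1, 3, 2, 6, 5, 10, 7, 8, 9, 4]=(2 3)(4 6 10)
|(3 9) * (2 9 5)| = 4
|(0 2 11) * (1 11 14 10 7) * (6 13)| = |(0 2 14 10 7 1 11)(6 13)| = 14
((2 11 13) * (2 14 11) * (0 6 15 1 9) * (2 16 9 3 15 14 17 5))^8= (0 16 5 13 14)(1 15 3)(2 17 11 6 9)= [16, 15, 17, 1, 4, 13, 9, 7, 8, 2, 10, 6, 12, 14, 0, 3, 5, 11]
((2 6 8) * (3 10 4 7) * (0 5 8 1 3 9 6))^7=[2, 1, 8, 3, 4, 0, 6, 7, 5, 9, 10]=(10)(0 2 8 5)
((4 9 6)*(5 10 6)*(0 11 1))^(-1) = [1, 11, 2, 3, 6, 9, 10, 7, 8, 4, 5, 0] = (0 1 11)(4 6 10 5 9)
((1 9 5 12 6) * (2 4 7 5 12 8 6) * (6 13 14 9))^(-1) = [0, 6, 12, 3, 2, 7, 1, 4, 5, 14, 10, 11, 9, 8, 13] = (1 6)(2 12 9 14 13 8 5 7 4)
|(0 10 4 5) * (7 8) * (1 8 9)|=4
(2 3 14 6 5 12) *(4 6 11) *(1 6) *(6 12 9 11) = [0, 12, 3, 14, 1, 9, 5, 7, 8, 11, 10, 4, 2, 13, 6] = (1 12 2 3 14 6 5 9 11 4)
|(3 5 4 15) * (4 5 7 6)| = 5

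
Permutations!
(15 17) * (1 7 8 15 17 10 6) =(17)(1 7 8 15 10 6) =[0, 7, 2, 3, 4, 5, 1, 8, 15, 9, 6, 11, 12, 13, 14, 10, 16, 17]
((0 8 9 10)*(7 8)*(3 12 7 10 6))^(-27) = (0 10)(3 8)(6 7)(9 12) = [10, 1, 2, 8, 4, 5, 7, 6, 3, 12, 0, 11, 9]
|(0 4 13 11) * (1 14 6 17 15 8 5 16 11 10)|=|(0 4 13 10 1 14 6 17 15 8 5 16 11)|=13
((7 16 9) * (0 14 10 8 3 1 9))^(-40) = (0 1 14 9 10 7 8 16 3) = [1, 14, 2, 0, 4, 5, 6, 8, 16, 10, 7, 11, 12, 13, 9, 15, 3]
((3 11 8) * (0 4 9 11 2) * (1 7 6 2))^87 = (0 7 8 4 6 3 9 2 1 11) = [7, 11, 1, 9, 6, 5, 3, 8, 4, 2, 10, 0]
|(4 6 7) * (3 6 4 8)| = |(3 6 7 8)| = 4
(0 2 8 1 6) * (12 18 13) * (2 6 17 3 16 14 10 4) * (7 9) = (0 6)(1 17 3 16 14 10 4 2 8)(7 9)(12 18 13) = [6, 17, 8, 16, 2, 5, 0, 9, 1, 7, 4, 11, 18, 12, 10, 15, 14, 3, 13]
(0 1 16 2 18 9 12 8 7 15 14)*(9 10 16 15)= (0 1 15 14)(2 18 10 16)(7 9 12 8)= [1, 15, 18, 3, 4, 5, 6, 9, 7, 12, 16, 11, 8, 13, 0, 14, 2, 17, 10]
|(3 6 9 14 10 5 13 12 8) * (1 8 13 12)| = 10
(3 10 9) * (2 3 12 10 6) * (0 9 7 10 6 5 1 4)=[9, 4, 3, 5, 0, 1, 2, 10, 8, 12, 7, 11, 6]=(0 9 12 6 2 3 5 1 4)(7 10)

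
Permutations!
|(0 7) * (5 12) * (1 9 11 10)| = |(0 7)(1 9 11 10)(5 12)| = 4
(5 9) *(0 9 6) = (0 9 5 6) = [9, 1, 2, 3, 4, 6, 0, 7, 8, 5]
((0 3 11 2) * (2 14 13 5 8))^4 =(0 13)(2 14)(3 5)(8 11) =[13, 1, 14, 5, 4, 3, 6, 7, 11, 9, 10, 8, 12, 0, 2]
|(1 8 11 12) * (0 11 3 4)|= 7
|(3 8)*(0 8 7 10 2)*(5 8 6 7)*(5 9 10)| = |(0 6 7 5 8 3 9 10 2)| = 9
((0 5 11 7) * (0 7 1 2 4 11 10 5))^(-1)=(1 11 4 2)(5 10)=[0, 11, 1, 3, 2, 10, 6, 7, 8, 9, 5, 4]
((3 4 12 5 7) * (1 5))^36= [0, 1, 2, 3, 4, 5, 6, 7, 8, 9, 10, 11, 12]= (12)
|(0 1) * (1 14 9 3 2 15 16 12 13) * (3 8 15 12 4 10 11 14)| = |(0 3 2 12 13 1)(4 10 11 14 9 8 15 16)| = 24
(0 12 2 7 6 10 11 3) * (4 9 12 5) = [5, 1, 7, 0, 9, 4, 10, 6, 8, 12, 11, 3, 2] = (0 5 4 9 12 2 7 6 10 11 3)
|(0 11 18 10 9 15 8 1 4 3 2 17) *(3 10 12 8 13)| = 14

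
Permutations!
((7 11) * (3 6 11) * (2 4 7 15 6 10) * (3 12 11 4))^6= [0, 1, 2, 3, 4, 5, 6, 7, 8, 9, 10, 11, 12, 13, 14, 15]= (15)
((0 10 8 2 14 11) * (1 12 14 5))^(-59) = (0 5 11 2 14 8 12 10 1) = [5, 0, 14, 3, 4, 11, 6, 7, 12, 9, 1, 2, 10, 13, 8]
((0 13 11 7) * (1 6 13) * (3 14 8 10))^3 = (0 13)(1 11)(3 10 8 14)(6 7) = [13, 11, 2, 10, 4, 5, 7, 6, 14, 9, 8, 1, 12, 0, 3]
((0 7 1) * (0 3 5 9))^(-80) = [5, 0, 2, 7, 4, 1, 6, 9, 8, 3] = (0 5 1)(3 7 9)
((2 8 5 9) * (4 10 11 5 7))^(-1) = [0, 1, 9, 3, 7, 11, 6, 8, 2, 5, 4, 10] = (2 9 5 11 10 4 7 8)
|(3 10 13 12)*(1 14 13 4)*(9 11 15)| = |(1 14 13 12 3 10 4)(9 11 15)| = 21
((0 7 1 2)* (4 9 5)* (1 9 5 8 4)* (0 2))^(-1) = (0 1 5 4 8 9 7) = [1, 5, 2, 3, 8, 4, 6, 0, 9, 7]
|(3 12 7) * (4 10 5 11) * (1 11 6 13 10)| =12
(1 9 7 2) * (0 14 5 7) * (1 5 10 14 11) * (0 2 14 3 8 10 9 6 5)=[11, 6, 0, 8, 4, 7, 5, 14, 10, 2, 3, 1, 12, 13, 9]=(0 11 1 6 5 7 14 9 2)(3 8 10)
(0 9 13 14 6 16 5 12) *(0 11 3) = (0 9 13 14 6 16 5 12 11 3) = [9, 1, 2, 0, 4, 12, 16, 7, 8, 13, 10, 3, 11, 14, 6, 15, 5]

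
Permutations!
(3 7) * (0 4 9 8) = (0 4 9 8)(3 7) = [4, 1, 2, 7, 9, 5, 6, 3, 0, 8]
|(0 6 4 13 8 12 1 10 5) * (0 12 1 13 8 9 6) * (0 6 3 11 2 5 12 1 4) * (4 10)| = 22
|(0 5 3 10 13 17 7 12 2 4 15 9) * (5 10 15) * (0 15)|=|(0 10 13 17 7 12 2 4 5 3)(9 15)|=10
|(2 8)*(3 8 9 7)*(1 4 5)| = |(1 4 5)(2 9 7 3 8)| = 15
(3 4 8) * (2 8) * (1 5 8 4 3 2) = (1 5 8 2 4) = [0, 5, 4, 3, 1, 8, 6, 7, 2]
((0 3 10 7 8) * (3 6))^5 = [8, 1, 2, 6, 4, 5, 0, 10, 7, 9, 3] = (0 8 7 10 3 6)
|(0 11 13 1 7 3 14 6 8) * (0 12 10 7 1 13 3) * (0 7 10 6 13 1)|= |(0 11 3 14 13 1)(6 8 12)|= 6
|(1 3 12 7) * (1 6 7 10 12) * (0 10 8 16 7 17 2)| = 18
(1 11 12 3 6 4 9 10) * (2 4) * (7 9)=[0, 11, 4, 6, 7, 5, 2, 9, 8, 10, 1, 12, 3]=(1 11 12 3 6 2 4 7 9 10)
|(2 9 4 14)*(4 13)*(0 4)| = |(0 4 14 2 9 13)| = 6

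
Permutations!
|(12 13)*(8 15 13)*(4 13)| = 5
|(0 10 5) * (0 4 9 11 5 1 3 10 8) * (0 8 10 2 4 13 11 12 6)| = |(0 10 1 3 2 4 9 12 6)(5 13 11)| = 9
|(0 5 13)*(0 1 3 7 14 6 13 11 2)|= 12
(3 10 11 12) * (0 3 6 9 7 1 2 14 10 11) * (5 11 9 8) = (0 3 9 7 1 2 14 10)(5 11 12 6 8) = [3, 2, 14, 9, 4, 11, 8, 1, 5, 7, 0, 12, 6, 13, 10]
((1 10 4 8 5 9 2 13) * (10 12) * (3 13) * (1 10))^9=(1 12)(2 3 13 10 4 8 5 9)=[0, 12, 3, 13, 8, 9, 6, 7, 5, 2, 4, 11, 1, 10]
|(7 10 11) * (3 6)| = |(3 6)(7 10 11)| = 6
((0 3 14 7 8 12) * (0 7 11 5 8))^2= (0 14 5 12)(3 11 8 7)= [14, 1, 2, 11, 4, 12, 6, 3, 7, 9, 10, 8, 0, 13, 5]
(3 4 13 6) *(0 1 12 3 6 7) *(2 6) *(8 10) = (0 1 12 3 4 13 7)(2 6)(8 10) = [1, 12, 6, 4, 13, 5, 2, 0, 10, 9, 8, 11, 3, 7]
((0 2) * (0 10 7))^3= (0 7 10 2)= [7, 1, 0, 3, 4, 5, 6, 10, 8, 9, 2]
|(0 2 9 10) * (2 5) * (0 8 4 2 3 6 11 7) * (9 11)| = 11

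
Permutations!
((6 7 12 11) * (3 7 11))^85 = (3 7 12)(6 11) = [0, 1, 2, 7, 4, 5, 11, 12, 8, 9, 10, 6, 3]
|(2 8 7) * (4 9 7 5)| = 6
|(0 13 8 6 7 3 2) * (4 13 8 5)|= |(0 8 6 7 3 2)(4 13 5)|= 6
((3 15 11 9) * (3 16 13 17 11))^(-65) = (17)(3 15) = [0, 1, 2, 15, 4, 5, 6, 7, 8, 9, 10, 11, 12, 13, 14, 3, 16, 17]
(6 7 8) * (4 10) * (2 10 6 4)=(2 10)(4 6 7 8)=[0, 1, 10, 3, 6, 5, 7, 8, 4, 9, 2]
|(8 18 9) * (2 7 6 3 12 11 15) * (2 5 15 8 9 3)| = 30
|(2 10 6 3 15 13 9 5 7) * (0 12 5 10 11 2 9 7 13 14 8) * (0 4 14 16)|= |(0 12 5 13 7 9 10 6 3 15 16)(2 11)(4 14 8)|= 66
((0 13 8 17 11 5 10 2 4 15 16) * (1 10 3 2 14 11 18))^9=(0 5 17 4 10)(1 16 11 8 2)(3 18 15 14 13)=[5, 16, 1, 18, 10, 17, 6, 7, 2, 9, 0, 8, 12, 3, 13, 14, 11, 4, 15]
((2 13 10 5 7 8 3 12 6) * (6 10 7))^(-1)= (2 6 5 10 12 3 8 7 13)= [0, 1, 6, 8, 4, 10, 5, 13, 7, 9, 12, 11, 3, 2]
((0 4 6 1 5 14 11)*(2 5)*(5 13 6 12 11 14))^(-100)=(14)=[0, 1, 2, 3, 4, 5, 6, 7, 8, 9, 10, 11, 12, 13, 14]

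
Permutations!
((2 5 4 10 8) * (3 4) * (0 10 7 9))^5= (0 3 10 4 8 7 2 9 5)= [3, 1, 9, 10, 8, 0, 6, 2, 7, 5, 4]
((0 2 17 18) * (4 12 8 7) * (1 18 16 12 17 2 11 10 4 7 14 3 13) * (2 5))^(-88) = [4, 11, 2, 18, 12, 5, 6, 7, 13, 9, 16, 17, 3, 0, 1, 15, 14, 8, 10] = (0 4 12 3 18 10 16 14 1 11 17 8 13)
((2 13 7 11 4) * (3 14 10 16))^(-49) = [0, 1, 13, 16, 2, 5, 6, 11, 8, 9, 14, 4, 12, 7, 3, 15, 10] = (2 13 7 11 4)(3 16 10 14)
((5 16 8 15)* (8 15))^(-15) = (16) = [0, 1, 2, 3, 4, 5, 6, 7, 8, 9, 10, 11, 12, 13, 14, 15, 16]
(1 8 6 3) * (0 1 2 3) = (0 1 8 6)(2 3) = [1, 8, 3, 2, 4, 5, 0, 7, 6]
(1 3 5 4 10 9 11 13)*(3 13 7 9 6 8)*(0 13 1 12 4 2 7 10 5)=(0 13 12 4 5 2 7 9 11 10 6 8 3)=[13, 1, 7, 0, 5, 2, 8, 9, 3, 11, 6, 10, 4, 12]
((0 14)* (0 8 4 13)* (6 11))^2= (0 8 13 14 4)= [8, 1, 2, 3, 0, 5, 6, 7, 13, 9, 10, 11, 12, 14, 4]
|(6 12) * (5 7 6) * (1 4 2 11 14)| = |(1 4 2 11 14)(5 7 6 12)| = 20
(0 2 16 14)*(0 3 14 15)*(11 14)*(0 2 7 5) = (0 7 5)(2 16 15)(3 11 14) = [7, 1, 16, 11, 4, 0, 6, 5, 8, 9, 10, 14, 12, 13, 3, 2, 15]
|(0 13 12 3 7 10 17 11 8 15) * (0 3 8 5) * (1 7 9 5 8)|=13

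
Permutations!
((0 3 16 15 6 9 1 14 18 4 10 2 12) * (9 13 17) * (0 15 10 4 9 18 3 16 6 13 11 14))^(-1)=(0 1 9 18 17 13 15 12 2 10 16)(3 14 11 6)=[1, 9, 10, 14, 4, 5, 3, 7, 8, 18, 16, 6, 2, 15, 11, 12, 0, 13, 17]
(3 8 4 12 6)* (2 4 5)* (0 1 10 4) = [1, 10, 0, 8, 12, 2, 3, 7, 5, 9, 4, 11, 6] = (0 1 10 4 12 6 3 8 5 2)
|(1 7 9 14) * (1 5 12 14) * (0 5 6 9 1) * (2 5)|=14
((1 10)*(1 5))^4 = (1 10 5) = [0, 10, 2, 3, 4, 1, 6, 7, 8, 9, 5]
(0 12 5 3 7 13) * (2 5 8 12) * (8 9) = [2, 1, 5, 7, 4, 3, 6, 13, 12, 8, 10, 11, 9, 0] = (0 2 5 3 7 13)(8 12 9)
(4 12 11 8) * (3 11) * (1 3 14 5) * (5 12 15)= (1 3 11 8 4 15 5)(12 14)= [0, 3, 2, 11, 15, 1, 6, 7, 4, 9, 10, 8, 14, 13, 12, 5]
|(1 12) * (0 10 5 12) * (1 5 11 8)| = 10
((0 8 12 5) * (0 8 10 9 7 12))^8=(0 10 9 7 12 5 8)=[10, 1, 2, 3, 4, 8, 6, 12, 0, 7, 9, 11, 5]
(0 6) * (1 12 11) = (0 6)(1 12 11) = [6, 12, 2, 3, 4, 5, 0, 7, 8, 9, 10, 1, 11]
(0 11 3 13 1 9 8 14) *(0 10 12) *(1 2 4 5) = [11, 9, 4, 13, 5, 1, 6, 7, 14, 8, 12, 3, 0, 2, 10] = (0 11 3 13 2 4 5 1 9 8 14 10 12)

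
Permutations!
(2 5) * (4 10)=(2 5)(4 10)=[0, 1, 5, 3, 10, 2, 6, 7, 8, 9, 4]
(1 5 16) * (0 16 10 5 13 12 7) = (0 16 1 13 12 7)(5 10) = [16, 13, 2, 3, 4, 10, 6, 0, 8, 9, 5, 11, 7, 12, 14, 15, 1]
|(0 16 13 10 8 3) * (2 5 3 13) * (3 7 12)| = 21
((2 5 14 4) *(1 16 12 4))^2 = (1 12 2 14 16 4 5) = [0, 12, 14, 3, 5, 1, 6, 7, 8, 9, 10, 11, 2, 13, 16, 15, 4]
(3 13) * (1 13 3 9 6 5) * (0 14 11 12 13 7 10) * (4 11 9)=(0 14 9 6 5 1 7 10)(4 11 12 13)=[14, 7, 2, 3, 11, 1, 5, 10, 8, 6, 0, 12, 13, 4, 9]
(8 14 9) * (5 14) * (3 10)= (3 10)(5 14 9 8)= [0, 1, 2, 10, 4, 14, 6, 7, 5, 8, 3, 11, 12, 13, 9]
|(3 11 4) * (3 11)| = |(4 11)| = 2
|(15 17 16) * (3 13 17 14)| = 6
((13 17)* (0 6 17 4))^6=(0 6 17 13 4)=[6, 1, 2, 3, 0, 5, 17, 7, 8, 9, 10, 11, 12, 4, 14, 15, 16, 13]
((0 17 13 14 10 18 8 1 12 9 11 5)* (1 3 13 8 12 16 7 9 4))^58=(0 1 13 11 12 8 7 10)(3 9 18 17 16 14 5 4)=[1, 13, 2, 9, 3, 4, 6, 10, 7, 18, 0, 12, 8, 11, 5, 15, 14, 16, 17]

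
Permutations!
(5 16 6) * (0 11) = (0 11)(5 16 6) = [11, 1, 2, 3, 4, 16, 5, 7, 8, 9, 10, 0, 12, 13, 14, 15, 6]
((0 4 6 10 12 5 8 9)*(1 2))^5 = (0 5 6 9 12 4 8 10)(1 2) = [5, 2, 1, 3, 8, 6, 9, 7, 10, 12, 0, 11, 4]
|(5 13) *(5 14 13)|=2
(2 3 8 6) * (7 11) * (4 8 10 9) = [0, 1, 3, 10, 8, 5, 2, 11, 6, 4, 9, 7] = (2 3 10 9 4 8 6)(7 11)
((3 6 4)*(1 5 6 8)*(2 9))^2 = (9)(1 6 3)(4 8 5) = [0, 6, 2, 1, 8, 4, 3, 7, 5, 9]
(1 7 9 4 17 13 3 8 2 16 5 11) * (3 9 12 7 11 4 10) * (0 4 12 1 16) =(0 4 17 13 9 10 3 8 2)(1 11 16 5 12 7) =[4, 11, 0, 8, 17, 12, 6, 1, 2, 10, 3, 16, 7, 9, 14, 15, 5, 13]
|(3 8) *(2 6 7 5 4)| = |(2 6 7 5 4)(3 8)| = 10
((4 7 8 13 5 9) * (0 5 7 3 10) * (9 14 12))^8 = (14)(7 13 8) = [0, 1, 2, 3, 4, 5, 6, 13, 7, 9, 10, 11, 12, 8, 14]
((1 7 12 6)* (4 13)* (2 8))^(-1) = (1 6 12 7)(2 8)(4 13) = [0, 6, 8, 3, 13, 5, 12, 1, 2, 9, 10, 11, 7, 4]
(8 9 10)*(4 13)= (4 13)(8 9 10)= [0, 1, 2, 3, 13, 5, 6, 7, 9, 10, 8, 11, 12, 4]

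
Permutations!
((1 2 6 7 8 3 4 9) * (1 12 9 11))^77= (1 3 6 11 8 2 4 7)(9 12)= [0, 3, 4, 6, 7, 5, 11, 1, 2, 12, 10, 8, 9]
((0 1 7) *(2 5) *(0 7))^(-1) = (7)(0 1)(2 5) = [1, 0, 5, 3, 4, 2, 6, 7]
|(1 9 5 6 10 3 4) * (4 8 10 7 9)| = |(1 4)(3 8 10)(5 6 7 9)| = 12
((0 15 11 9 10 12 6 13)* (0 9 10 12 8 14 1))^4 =[8, 10, 2, 3, 4, 5, 6, 7, 15, 9, 0, 1, 12, 13, 11, 14] =(0 8 15 14 11 1 10)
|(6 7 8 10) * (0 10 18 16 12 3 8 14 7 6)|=10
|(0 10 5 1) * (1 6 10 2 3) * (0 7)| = |(0 2 3 1 7)(5 6 10)| = 15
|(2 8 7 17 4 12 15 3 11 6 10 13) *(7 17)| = 11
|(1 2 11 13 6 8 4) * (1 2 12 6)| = 8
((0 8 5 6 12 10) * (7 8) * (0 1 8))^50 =(1 5 12)(6 10 8) =[0, 5, 2, 3, 4, 12, 10, 7, 6, 9, 8, 11, 1]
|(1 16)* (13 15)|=2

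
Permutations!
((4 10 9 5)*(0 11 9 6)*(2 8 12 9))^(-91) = (0 6 10 4 5 9 12 8 2 11) = [6, 1, 11, 3, 5, 9, 10, 7, 2, 12, 4, 0, 8]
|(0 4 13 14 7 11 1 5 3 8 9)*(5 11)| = 18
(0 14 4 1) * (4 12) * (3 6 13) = (0 14 12 4 1)(3 6 13) = [14, 0, 2, 6, 1, 5, 13, 7, 8, 9, 10, 11, 4, 3, 12]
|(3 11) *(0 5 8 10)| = 4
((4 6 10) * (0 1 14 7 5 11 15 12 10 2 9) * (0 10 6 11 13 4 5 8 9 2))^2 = [14, 7, 2, 3, 15, 4, 1, 9, 10, 5, 13, 12, 0, 11, 8, 6] = (0 14 8 10 13 11 12)(1 7 9 5 4 15 6)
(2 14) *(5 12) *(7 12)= (2 14)(5 7 12)= [0, 1, 14, 3, 4, 7, 6, 12, 8, 9, 10, 11, 5, 13, 2]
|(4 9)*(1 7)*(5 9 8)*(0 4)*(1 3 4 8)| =|(0 8 5 9)(1 7 3 4)| =4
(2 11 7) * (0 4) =[4, 1, 11, 3, 0, 5, 6, 2, 8, 9, 10, 7] =(0 4)(2 11 7)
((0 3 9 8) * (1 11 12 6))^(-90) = (0 9)(1 12)(3 8)(6 11) = [9, 12, 2, 8, 4, 5, 11, 7, 3, 0, 10, 6, 1]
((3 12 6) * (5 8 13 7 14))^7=(3 12 6)(5 13 14 8 7)=[0, 1, 2, 12, 4, 13, 3, 5, 7, 9, 10, 11, 6, 14, 8]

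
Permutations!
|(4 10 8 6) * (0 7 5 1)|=4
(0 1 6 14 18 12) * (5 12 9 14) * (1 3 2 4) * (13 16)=(0 3 2 4 1 6 5 12)(9 14 18)(13 16)=[3, 6, 4, 2, 1, 12, 5, 7, 8, 14, 10, 11, 0, 16, 18, 15, 13, 17, 9]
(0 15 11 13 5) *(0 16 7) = (0 15 11 13 5 16 7) = [15, 1, 2, 3, 4, 16, 6, 0, 8, 9, 10, 13, 12, 5, 14, 11, 7]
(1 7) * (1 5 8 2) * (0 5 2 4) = (0 5 8 4)(1 7 2) = [5, 7, 1, 3, 0, 8, 6, 2, 4]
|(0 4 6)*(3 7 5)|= 3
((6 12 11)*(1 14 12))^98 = [0, 11, 2, 3, 4, 5, 12, 7, 8, 9, 10, 14, 1, 13, 6] = (1 11 14 6 12)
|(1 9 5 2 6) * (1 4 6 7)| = |(1 9 5 2 7)(4 6)| = 10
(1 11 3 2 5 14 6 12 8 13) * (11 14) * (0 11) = (0 11 3 2 5)(1 14 6 12 8 13) = [11, 14, 5, 2, 4, 0, 12, 7, 13, 9, 10, 3, 8, 1, 6]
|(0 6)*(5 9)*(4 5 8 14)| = |(0 6)(4 5 9 8 14)| = 10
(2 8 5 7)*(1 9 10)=(1 9 10)(2 8 5 7)=[0, 9, 8, 3, 4, 7, 6, 2, 5, 10, 1]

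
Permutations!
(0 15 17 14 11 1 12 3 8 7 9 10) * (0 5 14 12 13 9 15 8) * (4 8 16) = (0 16 4 8 7 15 17 12 3)(1 13 9 10 5 14 11) = [16, 13, 2, 0, 8, 14, 6, 15, 7, 10, 5, 1, 3, 9, 11, 17, 4, 12]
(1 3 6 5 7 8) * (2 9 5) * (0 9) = (0 9 5 7 8 1 3 6 2) = [9, 3, 0, 6, 4, 7, 2, 8, 1, 5]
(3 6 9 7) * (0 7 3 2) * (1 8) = (0 7 2)(1 8)(3 6 9) = [7, 8, 0, 6, 4, 5, 9, 2, 1, 3]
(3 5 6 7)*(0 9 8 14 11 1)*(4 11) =(0 9 8 14 4 11 1)(3 5 6 7) =[9, 0, 2, 5, 11, 6, 7, 3, 14, 8, 10, 1, 12, 13, 4]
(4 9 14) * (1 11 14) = (1 11 14 4 9) = [0, 11, 2, 3, 9, 5, 6, 7, 8, 1, 10, 14, 12, 13, 4]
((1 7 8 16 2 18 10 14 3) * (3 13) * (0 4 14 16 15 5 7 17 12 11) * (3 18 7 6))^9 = (0 8)(1 10)(2 12)(3 18)(4 15)(5 14)(6 13)(7 11)(16 17) = [8, 10, 12, 18, 15, 14, 13, 11, 0, 9, 1, 7, 2, 6, 5, 4, 17, 16, 3]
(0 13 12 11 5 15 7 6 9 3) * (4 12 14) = [13, 1, 2, 0, 12, 15, 9, 6, 8, 3, 10, 5, 11, 14, 4, 7] = (0 13 14 4 12 11 5 15 7 6 9 3)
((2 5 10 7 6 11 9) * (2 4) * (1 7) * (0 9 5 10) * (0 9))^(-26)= [0, 7, 10, 3, 2, 9, 11, 6, 8, 4, 1, 5]= (1 7 6 11 5 9 4 2 10)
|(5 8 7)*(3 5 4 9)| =6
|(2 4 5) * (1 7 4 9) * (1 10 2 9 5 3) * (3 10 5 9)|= |(1 7 4 10 2 9 5 3)|= 8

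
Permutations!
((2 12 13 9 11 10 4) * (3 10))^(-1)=(2 4 10 3 11 9 13 12)=[0, 1, 4, 11, 10, 5, 6, 7, 8, 13, 3, 9, 2, 12]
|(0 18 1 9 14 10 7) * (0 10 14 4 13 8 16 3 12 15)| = 22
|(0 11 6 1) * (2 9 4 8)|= 4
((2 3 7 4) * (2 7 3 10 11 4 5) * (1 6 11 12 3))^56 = (1 2 11 12 7)(3 5 6 10 4) = [0, 2, 11, 5, 3, 6, 10, 1, 8, 9, 4, 12, 7]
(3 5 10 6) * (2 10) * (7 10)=(2 7 10 6 3 5)=[0, 1, 7, 5, 4, 2, 3, 10, 8, 9, 6]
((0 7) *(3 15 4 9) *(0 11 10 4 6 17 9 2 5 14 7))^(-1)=(2 4 10 11 7 14 5)(3 9 17 6 15)=[0, 1, 4, 9, 10, 2, 15, 14, 8, 17, 11, 7, 12, 13, 5, 3, 16, 6]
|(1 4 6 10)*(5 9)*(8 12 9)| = |(1 4 6 10)(5 8 12 9)| = 4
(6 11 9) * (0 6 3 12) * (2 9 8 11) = (0 6 2 9 3 12)(8 11) = [6, 1, 9, 12, 4, 5, 2, 7, 11, 3, 10, 8, 0]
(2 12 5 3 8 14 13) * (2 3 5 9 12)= (3 8 14 13)(9 12)= [0, 1, 2, 8, 4, 5, 6, 7, 14, 12, 10, 11, 9, 3, 13]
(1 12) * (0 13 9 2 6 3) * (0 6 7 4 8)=(0 13 9 2 7 4 8)(1 12)(3 6)=[13, 12, 7, 6, 8, 5, 3, 4, 0, 2, 10, 11, 1, 9]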